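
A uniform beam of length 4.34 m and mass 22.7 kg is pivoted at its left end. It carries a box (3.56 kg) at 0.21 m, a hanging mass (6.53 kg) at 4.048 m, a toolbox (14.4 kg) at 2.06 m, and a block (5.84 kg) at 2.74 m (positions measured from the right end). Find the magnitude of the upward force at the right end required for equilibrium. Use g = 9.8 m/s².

F ≈ 244 N

About the left end:
Beam weight: 22.7 × 9.8 = 222.5 N down at 2.17 m → arm 2.17 m, τ = 222.5 × 2.17 = 482.8 N·m clockwise.
Box: 3.56 × 9.8 = 34.89 N down at 0.21 m → arm 4.13 m, τ = 34.89 × 4.13 = 144.1 N·m clockwise.
Hanging mass: 6.53 × 9.8 = 63.99 N down at 4.048 m → arm 0.292 m, τ = 63.99 × 0.292 = 18.69 N·m clockwise.
Toolbox: 14.4 × 9.8 = 141.1 N down at 2.06 m → arm 2.28 m, τ = 141.1 × 2.28 = 321.7 N·m clockwise.
Block: 5.84 × 9.8 = 57.23 N down at 2.74 m → arm 1.6 m, τ = 57.23 × 1.6 = 91.57 N·m clockwise.
Net moment of the loads = 1059 N·m clockwise.
The upward force F acts at the right end, arm 4.34 m, giving F × 4.34 counterclockwise.
Balancing moments: F × 4.34 = 1059, giving F = 1059 / 4.34 = 244 N.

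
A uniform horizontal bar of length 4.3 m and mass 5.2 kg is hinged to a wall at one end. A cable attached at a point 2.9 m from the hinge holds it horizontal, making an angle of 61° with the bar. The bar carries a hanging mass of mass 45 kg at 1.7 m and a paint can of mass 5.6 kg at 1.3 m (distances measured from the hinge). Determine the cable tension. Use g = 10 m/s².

Take moments about the hinge.
Beam weight: 5.2 × 10 = 52 N down at 2.15 m → arm 2.15 m, τ = 52 × 2.15 = 111.8 N·m clockwise.
Hanging mass: 45 × 10 = 450 N down at 1.7 m → arm 1.7 m, τ = 450 × 1.7 = 765 N·m clockwise.
Paint can: 5.6 × 10 = 56 N down at 1.3 m → arm 1.3 m, τ = 56 × 1.3 = 72.8 N·m clockwise.
Total clockwise load moment = 949.6 N·m.
The cable tension T acts at 2.9 m; only its component perpendicular to the bar, T sinθ, produces torque. sin 61° = 0.8746.
Στ = 0 ⇒ T × 2.9 × 0.8746 = 949.6 ⇒ T = 949.6 / 2.536 = 374 N.

T ≈ 374 N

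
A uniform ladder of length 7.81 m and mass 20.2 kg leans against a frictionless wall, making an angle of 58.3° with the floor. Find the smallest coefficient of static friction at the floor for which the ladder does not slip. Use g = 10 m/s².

Take moments about the foot of the ladder.
Ladder weight 20.2×10 = 202 N acts at 3.905 m along the ladder; its horizontal arm is 3.905·cos58.3° = 2.052 m → τ = 414.5 N·m clockwise.
Wall normal N acts horizontally at the top; its moment arm is the height L sinθ = 7.81·sin58.3° = 6.645 m, counterclockwise.
Balancing moments: N × 6.645 = 414.5, giving N = 62.38 N.
ΣFx = 0 ⇒ f = N_wall = 62.38 N. ΣFy = 0 ⇒ N_floor = 202 N.
μ_min = f / N_floor = 62.38 / 202 = 0.309.

μ_min ≈ 0.309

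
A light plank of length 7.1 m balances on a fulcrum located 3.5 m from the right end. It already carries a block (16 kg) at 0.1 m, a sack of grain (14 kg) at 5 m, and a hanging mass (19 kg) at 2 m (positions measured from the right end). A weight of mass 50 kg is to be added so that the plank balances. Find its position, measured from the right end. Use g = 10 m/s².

x ≈ 4.74 m from the right end

Sum moments about the fulcrum (at 3.5 m from the right end) (the support reaction has zero arm there).
Block: 16 × 10 = 160 N down at 0.1 m → arm 3.4 m, τ = 160 × 3.4 = 544 N·m clockwise.
Sack of grain: 14 × 10 = 140 N down at 5 m → arm 1.5 m, τ = 140 × 1.5 = 210 N·m counterclockwise.
Hanging mass: 19 × 10 = 190 N down at 2 m → arm 1.5 m, τ = 190 × 1.5 = 285 N·m clockwise.
Net moment of existing loads = 619 N·m clockwise.
The weight weighs 50 × 10 = 500 N and must supply an equal counterclockwise moment, so its lever arm about the fulcrum is 619 / 500 = 1.24 m.
That puts it at 3.5 + 1.24 = 4.74 m from the right end.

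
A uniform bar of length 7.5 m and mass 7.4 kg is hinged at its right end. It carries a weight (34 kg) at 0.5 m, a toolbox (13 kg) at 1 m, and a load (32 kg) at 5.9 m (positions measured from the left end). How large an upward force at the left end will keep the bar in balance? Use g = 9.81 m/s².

About the right end:
Beam weight: 7.4 × 9.81 = 72.59 N down at 3.75 m → arm 3.75 m, τ = 72.59 × 3.75 = 272.2 N·m counterclockwise.
Weight: 34 × 9.81 = 333.5 N down at 0.5 m → arm 7 m, τ = 333.5 × 7 = 2334 N·m counterclockwise.
Toolbox: 13 × 9.81 = 127.5 N down at 1 m → arm 6.5 m, τ = 127.5 × 6.5 = 828.8 N·m counterclockwise.
Load: 32 × 9.81 = 313.9 N down at 5.9 m → arm 1.6 m, τ = 313.9 × 1.6 = 502.2 N·m counterclockwise.
Net moment of the loads = 3937 N·m counterclockwise.
The upward force F acts at the left end, arm 7.5 m, giving F × 7.5 clockwise.
Setting net torque to zero: F × 7.5 = 3937 → F = 3937 / 7.5 = 525 N.

F ≈ 525 N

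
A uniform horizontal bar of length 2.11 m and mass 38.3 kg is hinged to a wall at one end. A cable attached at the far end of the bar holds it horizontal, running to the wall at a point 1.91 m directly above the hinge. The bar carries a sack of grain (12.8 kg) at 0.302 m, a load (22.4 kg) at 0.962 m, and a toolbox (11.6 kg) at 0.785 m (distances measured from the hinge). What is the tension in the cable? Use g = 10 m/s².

T ≈ 529 N

Take moments about the hinge.
Beam weight: 38.3 × 10 = 383 N down at 1.055 m → arm 1.055 m, τ = 383 × 1.055 = 404.1 N·m clockwise.
Sack of grain: 12.8 × 10 = 128 N down at 0.302 m → arm 0.302 m, τ = 128 × 0.302 = 38.66 N·m clockwise.
Load: 22.4 × 10 = 224 N down at 0.962 m → arm 0.962 m, τ = 224 × 0.962 = 215.5 N·m clockwise.
Toolbox: 11.6 × 10 = 116 N down at 0.785 m → arm 0.785 m, τ = 116 × 0.785 = 91.06 N·m clockwise.
Total clockwise load moment = 749.3 N·m.
The cable tension T acts at 2.11 m; only its component perpendicular to the bar, T sinθ, produces torque. sinθ = h/√(h²+d²) = 1.91/√(1.91²+2.11²) = 0.6711.
For rotational equilibrium, T × 2.11 × 0.6711 = 749.3, so T = 749.3 / 1.416 = 529 N.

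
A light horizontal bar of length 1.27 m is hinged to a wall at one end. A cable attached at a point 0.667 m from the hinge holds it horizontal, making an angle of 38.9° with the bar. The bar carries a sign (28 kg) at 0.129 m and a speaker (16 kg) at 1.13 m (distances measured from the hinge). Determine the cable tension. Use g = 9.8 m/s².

Taking torques about the hinge:
Sign: 28 × 9.8 = 274.4 N down at 0.129 m → arm 0.129 m, τ = 274.4 × 0.129 = 35.4 N·m clockwise.
Speaker: 16 × 9.8 = 156.8 N down at 1.13 m → arm 1.13 m, τ = 156.8 × 1.13 = 177.2 N·m clockwise.
Total clockwise load moment = 212.6 N·m.
The cable tension T acts at 0.667 m; only its component perpendicular to the bar, T sinθ, produces torque. sin 38.9° = 0.628.
Balancing moments: T × 0.667 × 0.628 = 212.6, giving T = 212.6 / 0.4189 = 508 N.

T ≈ 508 N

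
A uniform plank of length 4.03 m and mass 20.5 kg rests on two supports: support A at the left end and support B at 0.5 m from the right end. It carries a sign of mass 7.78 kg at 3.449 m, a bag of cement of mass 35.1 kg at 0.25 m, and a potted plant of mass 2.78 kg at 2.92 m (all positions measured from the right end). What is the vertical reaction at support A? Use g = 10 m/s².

R_A ≈ 147 N

About support B:
Beam weight: 20.5 × 10 = 205 N down at 2.015 m → arm 1.515 m, τ = 205 × 1.515 = 310.6 N·m counterclockwise.
Sign: 7.78 × 10 = 77.8 N down at 3.449 m → arm 2.949 m, τ = 77.8 × 2.949 = 229.4 N·m counterclockwise.
Bag of cement: 35.1 × 10 = 351 N down at 0.25 m → arm 0.25 m, τ = 351 × 0.25 = 87.75 N·m clockwise.
Potted plant: 2.78 × 10 = 27.8 N down at 2.92 m → arm 2.42 m, τ = 27.8 × 2.42 = 67.28 N·m counterclockwise.
Net load moment about support B = 519.5 N·m counterclockwise.
Reaction R at support A is upward at 4.03 m, arm 3.53 m → moment R × 3.53 clockwise.
For rotational equilibrium, R × 3.53 = 519.5, so R = 147 N.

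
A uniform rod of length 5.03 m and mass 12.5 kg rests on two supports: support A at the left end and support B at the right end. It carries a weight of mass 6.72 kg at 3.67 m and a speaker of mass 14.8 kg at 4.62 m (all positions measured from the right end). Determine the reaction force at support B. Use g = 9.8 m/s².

Sum moments about support A (its reaction then has zero moment arm).
Beam weight: 12.5 × 9.8 = 122.5 N down at 2.515 m → arm 2.515 m, τ = 122.5 × 2.515 = 308.1 N·m clockwise.
Weight: 6.72 × 9.8 = 65.86 N down at 3.67 m → arm 1.36 m, τ = 65.86 × 1.36 = 89.57 N·m clockwise.
Speaker: 14.8 × 9.8 = 145 N down at 4.62 m → arm 0.41 m, τ = 145 × 0.41 = 59.45 N·m clockwise.
Net load moment about support A = 457.1 N·m clockwise.
Reaction R at support B is upward at 0 m, arm 5.03 m → moment R × 5.03 counterclockwise.
For rotational equilibrium, R × 5.03 = 457.1, so R = 90.9 N.

R_B ≈ 90.9 N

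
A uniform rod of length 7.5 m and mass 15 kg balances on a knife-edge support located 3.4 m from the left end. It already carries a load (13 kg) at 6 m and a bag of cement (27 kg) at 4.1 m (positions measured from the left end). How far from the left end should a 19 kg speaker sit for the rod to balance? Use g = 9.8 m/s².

Choose the knife-edge support (at 3.4 m from the left end) as the axis so the support reaction has zero arm there.
Beam weight: 15 × 9.8 = 147 N down at 3.75 m → arm 0.35 m, τ = 147 × 0.35 = 51.45 N·m clockwise.
Load: 13 × 9.8 = 127.4 N down at 6 m → arm 2.6 m, τ = 127.4 × 2.6 = 331.2 N·m clockwise.
Bag of cement: 27 × 9.8 = 264.6 N down at 4.1 m → arm 0.7 m, τ = 264.6 × 0.7 = 185.2 N·m clockwise.
Net moment of existing loads = 567.8 N·m clockwise.
The speaker weighs 19 × 9.8 = 186.2 N and must supply an equal counterclockwise moment, so its lever arm about the knife-edge support is 567.8 / 186.2 = 3.05 m.
That puts it at 3.4 − 3.05 = 0.35 m from the left end.

x ≈ 0.35 m from the left end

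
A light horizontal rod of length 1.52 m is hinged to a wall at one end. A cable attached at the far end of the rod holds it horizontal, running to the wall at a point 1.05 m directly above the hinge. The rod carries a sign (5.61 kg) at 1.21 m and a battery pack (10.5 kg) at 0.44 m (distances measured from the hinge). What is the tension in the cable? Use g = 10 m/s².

T ≈ 132 N

Sum moments about the hinge (the unknown hinge reaction has zero arm there).
Sign: 5.61 × 10 = 56.1 N down at 1.21 m → arm 1.21 m, τ = 56.1 × 1.21 = 67.88 N·m clockwise.
Battery pack: 10.5 × 10 = 105 N down at 0.44 m → arm 0.44 m, τ = 105 × 0.44 = 46.2 N·m clockwise.
Total clockwise load moment = 114.1 N·m.
The cable tension T acts at 1.52 m; only its component perpendicular to the rod, T sinθ, produces torque. sinθ = h/√(h²+d²) = 1.05/√(1.05²+1.52²) = 0.5684.
Balancing moments: T × 1.52 × 0.5684 = 114.1, giving T = 114.1 / 0.864 = 132 N.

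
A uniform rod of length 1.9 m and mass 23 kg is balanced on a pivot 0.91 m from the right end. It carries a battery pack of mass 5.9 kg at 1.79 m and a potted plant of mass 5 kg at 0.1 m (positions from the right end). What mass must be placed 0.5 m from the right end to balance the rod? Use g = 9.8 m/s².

m ≈ 5.03 kg

Sum moments about the pivot (at 0.91 m from the right end) (the support reaction has zero arm there).
Beam weight: 23 × 9.8 = 225.4 N down at 0.95 m → arm 0.04 m, τ = 225.4 × 0.04 = 9.016 N·m counterclockwise.
Battery pack: 5.9 × 9.8 = 57.82 N down at 1.79 m → arm 0.88 m, τ = 57.82 × 0.88 = 50.88 N·m counterclockwise.
Potted plant: 5 × 9.8 = 49 N down at 0.1 m → arm 0.81 m, τ = 49 × 0.81 = 39.69 N·m clockwise.
Net moment of known loads = 20.21 N·m counterclockwise.
An unknown mass m at 0.5 m has arm 0.41 m; its moment is m·g·0.41 clockwise.
Στ = 0 ⇒ m × 9.8 × 0.41 = 20.21 ⇒ m = 20.21 / (9.8 × 0.41) = 5.03 kg.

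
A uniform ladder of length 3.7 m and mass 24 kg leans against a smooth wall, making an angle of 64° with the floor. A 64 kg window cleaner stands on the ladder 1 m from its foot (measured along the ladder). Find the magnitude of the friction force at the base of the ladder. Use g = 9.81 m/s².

Choose the foot of the ladder as the axis so the floor normal and friction both act there and drop out.
Ladder weight 24×9.81 = 235.4 N acts at 1.85 m along the ladder; its horizontal arm is 1.85·cos64° = 0.811 m → τ = 190.9 N·m clockwise.
Window cleaner: 64×9.81 = 627.8 N at 1 m → arm 0.4384 m → τ = 275.2 N·m clockwise.
Wall normal N acts horizontally at the top; its moment arm is the height L sinθ = 3.7·sin64° = 3.326 m, counterclockwise.
Στ = 0 ⇒ N × 3.326 = 466.1 ⇒ N = 140 N.
ΣFx = 0: friction at the foot balances the wall's push, so f = N_wall = 140 N.

f ≈ 140 N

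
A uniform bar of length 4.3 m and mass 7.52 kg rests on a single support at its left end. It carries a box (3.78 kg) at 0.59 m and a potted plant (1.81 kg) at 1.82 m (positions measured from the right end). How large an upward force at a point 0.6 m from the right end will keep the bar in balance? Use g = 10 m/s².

Choose the left end as the axis so the unknown pivot reaction has zero arm there.
Beam weight: 7.52 × 10 = 75.2 N down at 2.15 m → arm 2.15 m, τ = 75.2 × 2.15 = 161.7 N·m clockwise.
Box: 3.78 × 10 = 37.8 N down at 0.59 m → arm 3.71 m, τ = 37.8 × 3.71 = 140.2 N·m clockwise.
Potted plant: 1.81 × 10 = 18.1 N down at 1.82 m → arm 2.48 m, τ = 18.1 × 2.48 = 44.89 N·m clockwise.
Net moment of the loads = 346.8 N·m clockwise.
The upward force F acts at a point 0.6 m from the right end, arm 3.7 m, giving F × 3.7 counterclockwise.
Setting net torque to zero: F × 3.7 = 346.8 → F = 346.8 / 3.7 = 93.7 N.

F ≈ 93.7 N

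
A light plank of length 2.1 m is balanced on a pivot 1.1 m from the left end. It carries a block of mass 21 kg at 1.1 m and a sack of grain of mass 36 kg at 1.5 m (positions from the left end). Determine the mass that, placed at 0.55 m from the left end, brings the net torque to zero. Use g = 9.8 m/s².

m ≈ 26.2 kg

About the pivot (at 1.1 m from the left end):
Block: acts at the pivot, moment arm 0 → no torque.
Sack of grain: 36 × 9.8 = 352.8 N down at 1.5 m → arm 0.4 m, τ = 352.8 × 0.4 = 141.1 N·m clockwise.
Net moment of known loads = 141.1 N·m clockwise.
An unknown mass m at 0.55 m has arm 0.55 m; its moment is m·g·0.55 counterclockwise.
For rotational equilibrium, m × 9.8 × 0.55 = 141.1, so m = 141.1 / (9.8 × 0.55) = 26.2 kg.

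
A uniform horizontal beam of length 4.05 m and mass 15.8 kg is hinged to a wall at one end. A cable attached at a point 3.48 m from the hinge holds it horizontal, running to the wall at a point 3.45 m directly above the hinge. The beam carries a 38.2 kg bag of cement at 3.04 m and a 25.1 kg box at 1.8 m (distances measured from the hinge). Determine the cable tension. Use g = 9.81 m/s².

T ≈ 774 N

Taking torques about the hinge:
Beam weight: 15.8 × 9.81 = 155 N down at 2.025 m → arm 2.025 m, τ = 155 × 2.025 = 313.9 N·m clockwise.
Bag of cement: 38.2 × 9.81 = 374.7 N down at 3.04 m → arm 3.04 m, τ = 374.7 × 3.04 = 1139 N·m clockwise.
Box: 25.1 × 9.81 = 246.2 N down at 1.8 m → arm 1.8 m, τ = 246.2 × 1.8 = 443.2 N·m clockwise.
Total clockwise load moment = 1896 N·m.
The cable tension T acts at 3.48 m; only its component perpendicular to the beam, T sinθ, produces torque. sinθ = h/√(h²+d²) = 3.45/√(3.45²+3.48²) = 0.704.
Setting net torque to zero: T × 3.48 × 0.704 = 1896 → T = 1896 / 2.45 = 774 N.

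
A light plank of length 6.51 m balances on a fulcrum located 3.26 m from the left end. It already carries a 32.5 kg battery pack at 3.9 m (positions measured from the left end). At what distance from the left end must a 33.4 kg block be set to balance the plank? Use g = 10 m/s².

x ≈ 2.64 m from the left end

About the fulcrum (at 3.26 m from the left end):
Battery pack: 32.5 × 10 = 325 N down at 3.9 m → arm 0.64 m, τ = 325 × 0.64 = 208 N·m clockwise.
Net moment of existing loads = 208 N·m clockwise.
The block weighs 33.4 × 10 = 334 N and must supply an equal counterclockwise moment, so its lever arm about the fulcrum is 208 / 334 = 0.623 m.
That puts it at 3.26 − 0.623 = 2.64 m from the left end.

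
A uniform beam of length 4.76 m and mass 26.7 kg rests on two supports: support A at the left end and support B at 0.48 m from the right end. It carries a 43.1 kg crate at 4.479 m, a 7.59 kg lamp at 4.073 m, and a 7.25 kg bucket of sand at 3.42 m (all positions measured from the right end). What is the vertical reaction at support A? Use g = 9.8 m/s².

Sum moments about support B (its reaction then has zero moment arm).
Beam weight: 26.7 × 9.8 = 261.7 N down at 2.38 m → arm 1.9 m, τ = 261.7 × 1.9 = 497.2 N·m counterclockwise.
Crate: 43.1 × 9.8 = 422.4 N down at 4.479 m → arm 3.999 m, τ = 422.4 × 3.999 = 1689 N·m counterclockwise.
Lamp: 7.59 × 9.8 = 74.38 N down at 4.073 m → arm 3.593 m, τ = 74.38 × 3.593 = 267.2 N·m counterclockwise.
Bucket of sand: 7.25 × 9.8 = 71.05 N down at 3.42 m → arm 2.94 m, τ = 71.05 × 2.94 = 208.9 N·m counterclockwise.
Net load moment about support B = 2662 N·m counterclockwise.
Reaction R at support A is upward at 4.76 m, arm 4.28 m → moment R × 4.28 clockwise.
Στ = 0 ⇒ R × 4.28 = 2662 ⇒ R = 622 N.

R_A ≈ 622 N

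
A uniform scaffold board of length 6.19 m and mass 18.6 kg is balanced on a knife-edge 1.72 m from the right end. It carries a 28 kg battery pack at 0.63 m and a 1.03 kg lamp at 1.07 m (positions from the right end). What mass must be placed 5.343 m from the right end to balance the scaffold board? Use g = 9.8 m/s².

m ≈ 1.55 kg

Taking torques about the knife-edge (at 1.72 m from the right end):
Beam weight: 18.6 × 9.8 = 182.3 N down at 3.095 m → arm 1.375 m, τ = 182.3 × 1.375 = 250.7 N·m counterclockwise.
Battery pack: 28 × 9.8 = 274.4 N down at 0.63 m → arm 1.09 m, τ = 274.4 × 1.09 = 299.1 N·m clockwise.
Lamp: 1.03 × 9.8 = 10.09 N down at 1.07 m → arm 0.65 m, τ = 10.09 × 0.65 = 6.559 N·m clockwise.
Net moment of known loads = 54.96 N·m clockwise.
An unknown mass m at 5.343 m has arm 3.623 m; its moment is m·g·3.623 counterclockwise.
Setting net torque to zero: m × 9.8 × 3.623 = 54.96 → m = 54.96 / (9.8 × 3.623) = 1.55 kg.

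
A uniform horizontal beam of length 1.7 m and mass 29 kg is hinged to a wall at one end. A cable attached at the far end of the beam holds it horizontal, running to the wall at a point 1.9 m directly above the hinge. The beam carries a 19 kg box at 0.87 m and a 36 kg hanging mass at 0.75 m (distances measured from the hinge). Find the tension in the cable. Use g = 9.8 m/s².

T ≈ 527 N

Choose the hinge as the axis so the unknown hinge reaction has zero arm there.
Beam weight: 29 × 9.8 = 284.2 N down at 0.85 m → arm 0.85 m, τ = 284.2 × 0.85 = 241.6 N·m clockwise.
Box: 19 × 9.8 = 186.2 N down at 0.87 m → arm 0.87 m, τ = 186.2 × 0.87 = 162 N·m clockwise.
Hanging mass: 36 × 9.8 = 352.8 N down at 0.75 m → arm 0.75 m, τ = 352.8 × 0.75 = 264.6 N·m clockwise.
Total clockwise load moment = 668.2 N·m.
The cable tension T acts at 1.7 m; only its component perpendicular to the beam, T sinθ, produces torque. sinθ = h/√(h²+d²) = 1.9/√(1.9²+1.7²) = 0.7452.
Στ = 0 ⇒ T × 1.7 × 0.7452 = 668.2 ⇒ T = 668.2 / 1.267 = 527 N.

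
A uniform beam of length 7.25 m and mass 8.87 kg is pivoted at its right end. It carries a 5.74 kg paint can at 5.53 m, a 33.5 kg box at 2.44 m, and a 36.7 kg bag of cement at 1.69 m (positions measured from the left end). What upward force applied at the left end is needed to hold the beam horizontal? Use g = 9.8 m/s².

Taking torques about the right end:
Beam weight: 8.87 × 9.8 = 86.93 N down at 3.625 m → arm 3.625 m, τ = 86.93 × 3.625 = 315.1 N·m counterclockwise.
Paint can: 5.74 × 9.8 = 56.25 N down at 5.53 m → arm 1.72 m, τ = 56.25 × 1.72 = 96.75 N·m counterclockwise.
Box: 33.5 × 9.8 = 328.3 N down at 2.44 m → arm 4.81 m, τ = 328.3 × 4.81 = 1579 N·m counterclockwise.
Bag of cement: 36.7 × 9.8 = 359.7 N down at 1.69 m → arm 5.56 m, τ = 359.7 × 5.56 = 2000 N·m counterclockwise.
Net moment of the loads = 3991 N·m counterclockwise.
The upward force F acts at the left end, arm 7.25 m, giving F × 7.25 clockwise.
Setting net torque to zero: F × 7.25 = 3991 → F = 3991 / 7.25 = 550 N.

F ≈ 550 N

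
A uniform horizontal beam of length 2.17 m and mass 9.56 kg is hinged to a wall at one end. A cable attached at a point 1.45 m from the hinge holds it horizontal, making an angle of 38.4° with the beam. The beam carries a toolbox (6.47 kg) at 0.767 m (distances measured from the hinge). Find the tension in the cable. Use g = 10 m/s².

Sum moments about the hinge (the unknown hinge reaction has zero arm there).
Beam weight: 9.56 × 10 = 95.6 N down at 1.085 m → arm 1.085 m, τ = 95.6 × 1.085 = 103.7 N·m clockwise.
Toolbox: 6.47 × 10 = 64.7 N down at 0.767 m → arm 0.767 m, τ = 64.7 × 0.767 = 49.62 N·m clockwise.
Total clockwise load moment = 153.3 N·m.
The cable tension T acts at 1.45 m; only its component perpendicular to the beam, T sinθ, produces torque. sin 38.4° = 0.6211.
For rotational equilibrium, T × 1.45 × 0.6211 = 153.3, so T = 153.3 / 0.9006 = 170 N.

T ≈ 170 N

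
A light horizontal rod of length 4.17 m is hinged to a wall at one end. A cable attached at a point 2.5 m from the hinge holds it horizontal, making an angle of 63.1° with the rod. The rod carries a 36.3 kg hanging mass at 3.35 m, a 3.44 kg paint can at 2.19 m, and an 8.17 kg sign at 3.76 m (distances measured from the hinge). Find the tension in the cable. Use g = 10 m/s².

Taking torques about the hinge:
Hanging mass: 36.3 × 10 = 363 N down at 3.35 m → arm 3.35 m, τ = 363 × 3.35 = 1216 N·m clockwise.
Paint can: 3.44 × 10 = 34.4 N down at 2.19 m → arm 2.19 m, τ = 34.4 × 2.19 = 75.34 N·m clockwise.
Sign: 8.17 × 10 = 81.7 N down at 3.76 m → arm 3.76 m, τ = 81.7 × 3.76 = 307.2 N·m clockwise.
Total clockwise load moment = 1599 N·m.
The cable tension T acts at 2.5 m; only its component perpendicular to the rod, T sinθ, produces torque. sin 63.1° = 0.8918.
Στ = 0 ⇒ T × 2.5 × 0.8918 = 1599 ⇒ T = 1599 / 2.23 = 717 N.

T ≈ 717 N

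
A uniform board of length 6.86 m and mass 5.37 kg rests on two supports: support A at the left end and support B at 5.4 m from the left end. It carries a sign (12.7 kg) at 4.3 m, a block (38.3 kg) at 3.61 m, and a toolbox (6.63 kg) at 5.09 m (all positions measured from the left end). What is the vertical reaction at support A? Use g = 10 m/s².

Choose support B as the axis so its reaction then has zero moment arm.
Beam weight: 5.37 × 10 = 53.7 N down at 3.43 m → arm 1.97 m, τ = 53.7 × 1.97 = 105.8 N·m counterclockwise.
Sign: 12.7 × 10 = 127 N down at 4.3 m → arm 1.1 m, τ = 127 × 1.1 = 139.7 N·m counterclockwise.
Block: 38.3 × 10 = 383 N down at 3.61 m → arm 1.79 m, τ = 383 × 1.79 = 685.6 N·m counterclockwise.
Toolbox: 6.63 × 10 = 66.3 N down at 5.09 m → arm 0.31 m, τ = 66.3 × 0.31 = 20.55 N·m counterclockwise.
Net load moment about support B = 951.6 N·m counterclockwise.
Reaction R at support A is upward at 0 m, arm 5.4 m → moment R × 5.4 clockwise.
Balancing moments: R × 5.4 = 951.6, giving R = 176 N.

R_A ≈ 176 N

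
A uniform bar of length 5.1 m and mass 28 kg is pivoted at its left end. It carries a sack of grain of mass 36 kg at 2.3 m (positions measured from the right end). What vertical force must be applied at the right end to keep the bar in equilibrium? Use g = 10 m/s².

Taking torques about the left end:
Beam weight: 28 × 10 = 280 N down at 2.55 m → arm 2.55 m, τ = 280 × 2.55 = 714 N·m clockwise.
Sack of grain: 36 × 10 = 360 N down at 2.3 m → arm 2.8 m, τ = 360 × 2.8 = 1008 N·m clockwise.
Net moment of the loads = 1722 N·m clockwise.
The upward force F acts at the right end, arm 5.1 m, giving F × 5.1 counterclockwise.
Setting net torque to zero: F × 5.1 = 1722 → F = 1722 / 5.1 = 338 N.

F ≈ 338 N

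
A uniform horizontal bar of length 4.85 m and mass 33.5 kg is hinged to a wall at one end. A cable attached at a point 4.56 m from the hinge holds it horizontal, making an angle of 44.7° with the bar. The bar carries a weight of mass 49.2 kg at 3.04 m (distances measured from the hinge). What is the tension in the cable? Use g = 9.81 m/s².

T ≈ 706 N

Taking torques about the hinge:
Beam weight: 33.5 × 9.81 = 328.6 N down at 2.425 m → arm 2.425 m, τ = 328.6 × 2.425 = 796.9 N·m clockwise.
Weight: 49.2 × 9.81 = 482.7 N down at 3.04 m → arm 3.04 m, τ = 482.7 × 3.04 = 1467 N·m clockwise.
Total clockwise load moment = 2264 N·m.
The cable tension T acts at 4.56 m; only its component perpendicular to the bar, T sinθ, produces torque. sin 44.7° = 0.7034.
Setting net torque to zero: T × 4.56 × 0.7034 = 2264 → T = 2264 / 3.208 = 706 N.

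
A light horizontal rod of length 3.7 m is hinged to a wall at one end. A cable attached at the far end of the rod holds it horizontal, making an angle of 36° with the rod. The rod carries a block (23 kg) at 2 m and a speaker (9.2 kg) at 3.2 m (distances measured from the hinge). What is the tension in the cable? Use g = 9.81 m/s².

Sum moments about the hinge (the unknown hinge reaction has zero arm there).
Block: 23 × 9.81 = 225.6 N down at 2 m → arm 2 m, τ = 225.6 × 2 = 451.2 N·m clockwise.
Speaker: 9.2 × 9.81 = 90.25 N down at 3.2 m → arm 3.2 m, τ = 90.25 × 3.2 = 288.8 N·m clockwise.
Total clockwise load moment = 740 N·m.
The cable tension T acts at 3.7 m; only its component perpendicular to the rod, T sinθ, produces torque. sin 36° = 0.5878.
Στ = 0 ⇒ T × 3.7 × 0.5878 = 740 ⇒ T = 740 / 2.175 = 340 N.

T ≈ 340 N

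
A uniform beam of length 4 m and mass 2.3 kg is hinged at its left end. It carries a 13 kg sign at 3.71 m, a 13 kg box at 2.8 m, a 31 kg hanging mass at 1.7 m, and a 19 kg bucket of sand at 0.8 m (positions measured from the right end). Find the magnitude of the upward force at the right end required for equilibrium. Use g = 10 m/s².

F ≈ 390 N

Taking torques about the left end:
Beam weight: 2.3 × 10 = 23 N down at 2 m → arm 2 m, τ = 23 × 2 = 46 N·m clockwise.
Sign: 13 × 10 = 130 N down at 3.71 m → arm 0.29 m, τ = 130 × 0.29 = 37.7 N·m clockwise.
Box: 13 × 10 = 130 N down at 2.8 m → arm 1.2 m, τ = 130 × 1.2 = 156 N·m clockwise.
Hanging mass: 31 × 10 = 310 N down at 1.7 m → arm 2.3 m, τ = 310 × 2.3 = 713 N·m clockwise.
Bucket of sand: 19 × 10 = 190 N down at 0.8 m → arm 3.2 m, τ = 190 × 3.2 = 608 N·m clockwise.
Net moment of the loads = 1561 N·m clockwise.
The upward force F acts at the right end, arm 4 m, giving F × 4 counterclockwise.
Στ = 0 ⇒ F × 4 = 1561 ⇒ F = 1561 / 4 = 390 N.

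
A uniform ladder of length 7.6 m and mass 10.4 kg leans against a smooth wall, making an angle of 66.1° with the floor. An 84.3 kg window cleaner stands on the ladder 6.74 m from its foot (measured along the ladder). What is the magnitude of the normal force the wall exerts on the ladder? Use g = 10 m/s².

Sum moments about the foot of the ladder (the floor normal and friction both act there and drop out).
Ladder weight 10.4×10 = 104 N acts at 3.8 m along the ladder; its horizontal arm is 3.8·cos66.1° = 1.54 m → τ = 160.2 N·m clockwise.
Window cleaner: 84.3×10 = 843 N at 6.74 m → arm 2.731 m → τ = 2302 N·m clockwise.
Wall normal N acts horizontally at the top; its moment arm is the height L sinθ = 7.6·sin66.1° = 6.948 m, counterclockwise.
Στ = 0 ⇒ N × 6.948 = 2462 ⇒ N = 354 N.

N_wall ≈ 354 N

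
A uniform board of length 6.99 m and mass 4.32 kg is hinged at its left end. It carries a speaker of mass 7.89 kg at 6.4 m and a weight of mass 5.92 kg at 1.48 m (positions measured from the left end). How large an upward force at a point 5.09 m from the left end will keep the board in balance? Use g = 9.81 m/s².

F ≈ 143 N

Taking torques about the left end:
Beam weight: 4.32 × 9.81 = 42.38 N down at 3.495 m → arm 3.495 m, τ = 42.38 × 3.495 = 148.1 N·m clockwise.
Speaker: 7.89 × 9.81 = 77.4 N down at 6.4 m → arm 6.4 m, τ = 77.4 × 6.4 = 495.4 N·m clockwise.
Weight: 5.92 × 9.81 = 58.08 N down at 1.48 m → arm 1.48 m, τ = 58.08 × 1.48 = 85.96 N·m clockwise.
Net moment of the loads = 729.5 N·m clockwise.
The upward force F acts at a point 5.09 m from the left end, arm 5.09 m, giving F × 5.09 counterclockwise.
Balancing moments: F × 5.09 = 729.5, giving F = 729.5 / 5.09 = 143 N.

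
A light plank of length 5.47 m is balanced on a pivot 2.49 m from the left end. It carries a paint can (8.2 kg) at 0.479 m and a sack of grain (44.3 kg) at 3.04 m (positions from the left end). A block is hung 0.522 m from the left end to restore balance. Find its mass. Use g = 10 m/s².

m ≈ 4 kg

Choose the pivot (at 2.49 m from the left end) as the axis so the support reaction has zero arm there.
Paint can: 8.2 × 10 = 82 N down at 0.479 m → arm 2.011 m, τ = 82 × 2.011 = 164.9 N·m counterclockwise.
Sack of grain: 44.3 × 10 = 443 N down at 3.04 m → arm 0.55 m, τ = 443 × 0.55 = 243.7 N·m clockwise.
Net moment of known loads = 78.8 N·m clockwise.
An unknown mass m at 0.522 m has arm 1.968 m; its moment is m·g·1.968 counterclockwise.
For rotational equilibrium, m × 10 × 1.968 = 78.8, so m = 78.8 / (10 × 1.968) = 4 kg.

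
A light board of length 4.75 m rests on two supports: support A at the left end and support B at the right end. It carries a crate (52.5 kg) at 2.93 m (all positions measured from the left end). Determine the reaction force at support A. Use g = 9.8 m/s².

Take moments about support B.
Crate: 52.5 × 9.8 = 514.5 N down at 2.93 m → arm 1.82 m, τ = 514.5 × 1.82 = 936.4 N·m counterclockwise.
Net load moment about support B = 936.4 N·m counterclockwise.
Reaction R at support A is upward at 0 m, arm 4.75 m → moment R × 4.75 clockwise.
For rotational equilibrium, R × 4.75 = 936.4, so R = 197 N.

R_A ≈ 197 N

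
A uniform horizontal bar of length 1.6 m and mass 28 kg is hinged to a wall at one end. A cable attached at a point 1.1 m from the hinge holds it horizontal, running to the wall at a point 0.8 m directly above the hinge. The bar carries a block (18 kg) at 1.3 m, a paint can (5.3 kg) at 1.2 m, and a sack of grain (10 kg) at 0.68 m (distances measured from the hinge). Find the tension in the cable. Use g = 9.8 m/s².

Choose the hinge as the axis so the unknown hinge reaction has zero arm there.
Beam weight: 28 × 9.8 = 274.4 N down at 0.8 m → arm 0.8 m, τ = 274.4 × 0.8 = 219.5 N·m clockwise.
Block: 18 × 9.8 = 176.4 N down at 1.3 m → arm 1.3 m, τ = 176.4 × 1.3 = 229.3 N·m clockwise.
Paint can: 5.3 × 9.8 = 51.94 N down at 1.2 m → arm 1.2 m, τ = 51.94 × 1.2 = 62.33 N·m clockwise.
Sack of grain: 10 × 9.8 = 98 N down at 0.68 m → arm 0.68 m, τ = 98 × 0.68 = 66.64 N·m clockwise.
Total clockwise load moment = 577.8 N·m.
The cable tension T acts at 1.1 m; only its component perpendicular to the bar, T sinθ, produces torque. sinθ = h/√(h²+d²) = 0.8/√(0.8²+1.1²) = 0.5882.
Στ = 0 ⇒ T × 1.1 × 0.5882 = 577.8 ⇒ T = 577.8 / 0.647 = 893 N.

T ≈ 893 N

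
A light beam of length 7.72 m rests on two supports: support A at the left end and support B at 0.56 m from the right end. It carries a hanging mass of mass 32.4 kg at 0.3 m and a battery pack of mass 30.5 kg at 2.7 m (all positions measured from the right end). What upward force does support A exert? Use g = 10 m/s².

R_A ≈ 79.4 N

About support B:
Hanging mass: 32.4 × 10 = 324 N down at 0.3 m → arm 0.26 m, τ = 324 × 0.26 = 84.24 N·m clockwise.
Battery pack: 30.5 × 10 = 305 N down at 2.7 m → arm 2.14 m, τ = 305 × 2.14 = 652.7 N·m counterclockwise.
Net load moment about support B = 568.5 N·m counterclockwise.
Reaction R at support A is upward at 7.72 m, arm 7.16 m → moment R × 7.16 clockwise.
For rotational equilibrium, R × 7.16 = 568.5, so R = 79.4 N.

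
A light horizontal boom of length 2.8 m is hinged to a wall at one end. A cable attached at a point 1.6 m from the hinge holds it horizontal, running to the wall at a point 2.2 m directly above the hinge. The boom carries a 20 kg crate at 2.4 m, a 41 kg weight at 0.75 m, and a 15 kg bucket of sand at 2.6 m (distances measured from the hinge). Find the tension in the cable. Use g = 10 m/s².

Sum moments about the hinge (the unknown hinge reaction has zero arm there).
Crate: 20 × 10 = 200 N down at 2.4 m → arm 2.4 m, τ = 200 × 2.4 = 480 N·m clockwise.
Weight: 41 × 10 = 410 N down at 0.75 m → arm 0.75 m, τ = 410 × 0.75 = 307.5 N·m clockwise.
Bucket of sand: 15 × 10 = 150 N down at 2.6 m → arm 2.6 m, τ = 150 × 2.6 = 390 N·m clockwise.
Total clockwise load moment = 1178 N·m.
The cable tension T acts at 1.6 m; only its component perpendicular to the boom, T sinθ, produces torque. sinθ = h/√(h²+d²) = 2.2/√(2.2²+1.6²) = 0.8087.
Setting net torque to zero: T × 1.6 × 0.8087 = 1178 → T = 1178 / 1.294 = 910 N.

T ≈ 910 N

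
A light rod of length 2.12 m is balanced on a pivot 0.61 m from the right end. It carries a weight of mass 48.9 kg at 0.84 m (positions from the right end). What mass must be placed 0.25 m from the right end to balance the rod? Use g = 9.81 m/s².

Take moments about the pivot (at 0.61 m from the right end).
Weight: 48.9 × 9.81 = 479.7 N down at 0.84 m → arm 0.23 m, τ = 479.7 × 0.23 = 110.3 N·m counterclockwise.
Net moment of known loads = 110.3 N·m counterclockwise.
An unknown mass m at 0.25 m has arm 0.36 m; its moment is m·g·0.36 clockwise.
For rotational equilibrium, m × 9.81 × 0.36 = 110.3, so m = 110.3 / (9.81 × 0.36) = 31.2 kg.

m ≈ 31.2 kg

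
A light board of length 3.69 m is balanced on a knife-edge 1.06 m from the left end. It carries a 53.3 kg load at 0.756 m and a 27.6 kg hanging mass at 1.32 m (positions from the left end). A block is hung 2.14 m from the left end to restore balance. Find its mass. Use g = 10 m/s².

Take moments about the knife-edge (at 1.06 m from the left end).
Load: 53.3 × 10 = 533 N down at 0.756 m → arm 0.304 m, τ = 533 × 0.304 = 162 N·m counterclockwise.
Hanging mass: 27.6 × 10 = 276 N down at 1.32 m → arm 0.26 m, τ = 276 × 0.26 = 71.76 N·m clockwise.
Net moment of known loads = 90.24 N·m counterclockwise.
An unknown mass m at 2.14 m has arm 1.08 m; its moment is m·g·1.08 clockwise.
Setting net torque to zero: m × 10 × 1.08 = 90.24 → m = 90.24 / (10 × 1.08) = 8.36 kg.

m ≈ 8.36 kg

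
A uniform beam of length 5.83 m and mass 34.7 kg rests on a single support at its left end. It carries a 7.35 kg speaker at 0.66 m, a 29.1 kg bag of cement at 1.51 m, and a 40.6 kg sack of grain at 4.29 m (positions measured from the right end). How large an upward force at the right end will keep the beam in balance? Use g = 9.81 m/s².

F ≈ 551 N

Choose the left end as the axis so the unknown pivot reaction has zero arm there.
Beam weight: 34.7 × 9.81 = 340.4 N down at 2.915 m → arm 2.915 m, τ = 340.4 × 2.915 = 992.3 N·m clockwise.
Speaker: 7.35 × 9.81 = 72.1 N down at 0.66 m → arm 5.17 m, τ = 72.1 × 5.17 = 372.8 N·m clockwise.
Bag of cement: 29.1 × 9.81 = 285.5 N down at 1.51 m → arm 4.32 m, τ = 285.5 × 4.32 = 1233 N·m clockwise.
Sack of grain: 40.6 × 9.81 = 398.3 N down at 4.29 m → arm 1.54 m, τ = 398.3 × 1.54 = 613.4 N·m clockwise.
Net moment of the loads = 3212 N·m clockwise.
The upward force F acts at the right end, arm 5.83 m, giving F × 5.83 counterclockwise.
Setting net torque to zero: F × 5.83 = 3212 → F = 3212 / 5.83 = 551 N.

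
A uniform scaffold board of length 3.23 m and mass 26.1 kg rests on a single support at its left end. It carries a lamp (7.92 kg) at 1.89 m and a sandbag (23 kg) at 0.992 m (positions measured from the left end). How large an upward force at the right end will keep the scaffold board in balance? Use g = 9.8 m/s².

Taking torques about the left end:
Beam weight: 26.1 × 9.8 = 255.8 N down at 1.615 m → arm 1.615 m, τ = 255.8 × 1.615 = 413.1 N·m clockwise.
Lamp: 7.92 × 9.8 = 77.62 N down at 1.89 m → arm 1.89 m, τ = 77.62 × 1.89 = 146.7 N·m clockwise.
Sandbag: 23 × 9.8 = 225.4 N down at 0.992 m → arm 0.992 m, τ = 225.4 × 0.992 = 223.6 N·m clockwise.
Net moment of the loads = 783.4 N·m clockwise.
The upward force F acts at the right end, arm 3.23 m, giving F × 3.23 counterclockwise.
For rotational equilibrium, F × 3.23 = 783.4, so F = 783.4 / 3.23 = 243 N.

F ≈ 243 N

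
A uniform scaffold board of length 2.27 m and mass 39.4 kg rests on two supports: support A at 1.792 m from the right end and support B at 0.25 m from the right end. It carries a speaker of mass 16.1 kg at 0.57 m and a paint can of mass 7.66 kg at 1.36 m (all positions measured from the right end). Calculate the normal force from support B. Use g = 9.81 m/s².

R_B ≈ 311 N

Sum moments about support A (its reaction then has zero moment arm).
Beam weight: 39.4 × 9.81 = 386.5 N down at 1.135 m → arm 0.657 m, τ = 386.5 × 0.657 = 253.9 N·m clockwise.
Speaker: 16.1 × 9.81 = 157.9 N down at 0.57 m → arm 1.222 m, τ = 157.9 × 1.222 = 193 N·m clockwise.
Paint can: 7.66 × 9.81 = 75.14 N down at 1.36 m → arm 0.432 m, τ = 75.14 × 0.432 = 32.46 N·m clockwise.
Net load moment about support A = 479.4 N·m clockwise.
Reaction R at support B is upward at 0.25 m, arm 1.542 m → moment R × 1.542 counterclockwise.
Balancing moments: R × 1.542 = 479.4, giving R = 311 N.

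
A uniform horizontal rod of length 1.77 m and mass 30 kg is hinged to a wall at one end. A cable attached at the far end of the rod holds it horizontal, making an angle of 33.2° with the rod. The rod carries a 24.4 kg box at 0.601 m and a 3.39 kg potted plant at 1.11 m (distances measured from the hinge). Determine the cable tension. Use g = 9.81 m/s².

T ≈ 455 N

About the hinge:
Beam weight: 30 × 9.81 = 294.3 N down at 0.885 m → arm 0.885 m, τ = 294.3 × 0.885 = 260.5 N·m clockwise.
Box: 24.4 × 9.81 = 239.4 N down at 0.601 m → arm 0.601 m, τ = 239.4 × 0.601 = 143.9 N·m clockwise.
Potted plant: 3.39 × 9.81 = 33.26 N down at 1.11 m → arm 1.11 m, τ = 33.26 × 1.11 = 36.92 N·m clockwise.
Total clockwise load moment = 441.3 N·m.
The cable tension T acts at 1.77 m; only its component perpendicular to the rod, T sinθ, produces torque. sin 33.2° = 0.5476.
Setting net torque to zero: T × 1.77 × 0.5476 = 441.3 → T = 441.3 / 0.9693 = 455 N.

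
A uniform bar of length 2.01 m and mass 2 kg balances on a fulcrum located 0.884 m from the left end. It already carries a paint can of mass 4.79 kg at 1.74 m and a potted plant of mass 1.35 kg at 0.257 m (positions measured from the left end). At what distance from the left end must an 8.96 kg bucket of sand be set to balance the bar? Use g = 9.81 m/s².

x ≈ 0.494 m from the left end

About the fulcrum (at 0.884 m from the left end):
Beam weight: 2 × 9.81 = 19.62 N down at 1.005 m → arm 0.121 m, τ = 19.62 × 0.121 = 2.374 N·m clockwise.
Paint can: 4.79 × 9.81 = 46.99 N down at 1.74 m → arm 0.856 m, τ = 46.99 × 0.856 = 40.22 N·m clockwise.
Potted plant: 1.35 × 9.81 = 13.24 N down at 0.257 m → arm 0.627 m, τ = 13.24 × 0.627 = 8.301 N·m counterclockwise.
Net moment of existing loads = 34.29 N·m clockwise.
The bucket of sand weighs 8.96 × 9.81 = 87.9 N and must supply an equal counterclockwise moment, so its lever arm about the fulcrum is 34.29 / 87.9 = 0.39 m.
That puts it at 0.884 − 0.39 = 0.494 m from the left end.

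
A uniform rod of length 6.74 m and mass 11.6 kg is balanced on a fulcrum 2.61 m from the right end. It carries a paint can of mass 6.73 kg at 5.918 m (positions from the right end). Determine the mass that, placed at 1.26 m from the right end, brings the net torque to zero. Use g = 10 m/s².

m ≈ 23 kg

Take moments about the fulcrum (at 2.61 m from the right end).
Beam weight: 11.6 × 10 = 116 N down at 3.37 m → arm 0.76 m, τ = 116 × 0.76 = 88.16 N·m counterclockwise.
Paint can: 6.73 × 10 = 67.3 N down at 5.918 m → arm 3.308 m, τ = 67.3 × 3.308 = 222.6 N·m counterclockwise.
Net moment of known loads = 310.8 N·m counterclockwise.
An unknown mass m at 1.26 m has arm 1.35 m; its moment is m·g·1.35 clockwise.
Setting net torque to zero: m × 10 × 1.35 = 310.8 → m = 310.8 / (10 × 1.35) = 23 kg.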